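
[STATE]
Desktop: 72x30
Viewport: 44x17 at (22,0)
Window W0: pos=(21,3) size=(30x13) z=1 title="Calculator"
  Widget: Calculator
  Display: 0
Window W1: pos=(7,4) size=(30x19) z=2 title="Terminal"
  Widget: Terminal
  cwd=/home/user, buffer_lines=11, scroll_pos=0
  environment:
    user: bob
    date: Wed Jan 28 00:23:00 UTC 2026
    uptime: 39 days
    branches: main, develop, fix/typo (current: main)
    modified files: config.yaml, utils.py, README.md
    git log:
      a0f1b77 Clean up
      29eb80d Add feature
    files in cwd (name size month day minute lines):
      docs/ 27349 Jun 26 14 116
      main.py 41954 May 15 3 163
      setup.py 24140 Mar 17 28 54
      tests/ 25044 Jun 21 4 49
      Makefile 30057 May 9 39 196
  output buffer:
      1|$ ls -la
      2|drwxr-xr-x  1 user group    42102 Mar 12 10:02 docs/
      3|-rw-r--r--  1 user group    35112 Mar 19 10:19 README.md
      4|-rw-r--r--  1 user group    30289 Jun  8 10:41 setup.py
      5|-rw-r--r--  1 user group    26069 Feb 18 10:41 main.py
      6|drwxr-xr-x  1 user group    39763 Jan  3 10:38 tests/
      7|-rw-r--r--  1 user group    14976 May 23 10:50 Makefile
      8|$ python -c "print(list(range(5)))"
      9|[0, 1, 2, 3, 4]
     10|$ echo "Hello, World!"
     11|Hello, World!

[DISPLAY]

                                            
                                            
                                            
━━━━━━━━━━━━━━━━━━━━━━━━━━━━┓               
━━━━━━━━━━━━━━┓             ┃               
              ┃─────────────┨               
──────────────┨            0┃               
              ┃─┐           ┃               
user group    ┃ │           ┃               
user group    ┃─┤           ┃               
user group    ┃ │           ┃               
user group    ┃─┤           ┃               
user group    ┃ │           ┃               
user group    ┃─┤           ┃               
rint(list(rang┃ │           ┃               
]             ┃━━━━━━━━━━━━━┛               
 World!"      ┃                             


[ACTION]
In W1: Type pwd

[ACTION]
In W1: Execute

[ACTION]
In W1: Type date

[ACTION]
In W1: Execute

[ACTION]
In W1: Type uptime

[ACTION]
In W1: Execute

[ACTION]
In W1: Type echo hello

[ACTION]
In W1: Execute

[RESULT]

                                            
                                            
                                            
━━━━━━━━━━━━━━━━━━━━━━━━━━━━┓               
━━━━━━━━━━━━━━┓             ┃               
              ┃─────────────┨               
──────────────┨            0┃               
user group    ┃─┐           ┃               
user group    ┃ │           ┃               
rint(list(rang┃─┤           ┃               
]             ┃ │           ┃               
 World!"      ┃─┤           ┃               
              ┃ │           ┃               
              ┃─┤           ┃               
              ┃ │           ┃               
              ┃━━━━━━━━━━━━━┛               
23:00 UTC 2026┃                             


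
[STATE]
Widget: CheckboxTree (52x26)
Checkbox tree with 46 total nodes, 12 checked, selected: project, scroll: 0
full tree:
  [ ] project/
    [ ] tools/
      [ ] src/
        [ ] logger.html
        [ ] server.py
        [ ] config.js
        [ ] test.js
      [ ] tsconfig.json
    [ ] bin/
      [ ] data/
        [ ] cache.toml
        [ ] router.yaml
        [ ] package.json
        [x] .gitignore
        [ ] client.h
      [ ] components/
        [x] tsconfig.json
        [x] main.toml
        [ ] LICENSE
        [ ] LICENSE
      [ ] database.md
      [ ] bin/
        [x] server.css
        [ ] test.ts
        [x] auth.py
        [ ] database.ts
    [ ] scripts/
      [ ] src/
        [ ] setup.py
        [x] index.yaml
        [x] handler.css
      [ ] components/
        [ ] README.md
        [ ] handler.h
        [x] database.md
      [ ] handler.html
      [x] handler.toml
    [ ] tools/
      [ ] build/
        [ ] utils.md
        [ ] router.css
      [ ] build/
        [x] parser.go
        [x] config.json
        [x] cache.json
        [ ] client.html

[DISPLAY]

>[-] project/                                       
   [ ] tools/                                       
     [ ] src/                                       
       [ ] logger.html                              
       [ ] server.py                                
       [ ] config.js                                
       [ ] test.js                                  
     [ ] tsconfig.json                              
   [-] bin/                                         
     [-] data/                                      
       [ ] cache.toml                               
       [ ] router.yaml                              
       [ ] package.json                             
       [x] .gitignore                               
       [ ] client.h                                 
     [-] components/                                
       [x] tsconfig.json                            
       [x] main.toml                                
       [ ] LICENSE                                  
       [ ] LICENSE                                  
     [ ] database.md                                
     [-] bin/                                       
       [x] server.css                               
       [ ] test.ts                                  
       [x] auth.py                                  
       [ ] database.ts                              


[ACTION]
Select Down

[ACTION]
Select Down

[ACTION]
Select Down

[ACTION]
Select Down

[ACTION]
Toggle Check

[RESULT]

 [-] project/                                       
   [-] tools/                                       
     [-] src/                                       
       [ ] logger.html                              
>      [x] server.py                                
       [ ] config.js                                
       [ ] test.js                                  
     [ ] tsconfig.json                              
   [-] bin/                                         
     [-] data/                                      
       [ ] cache.toml                               
       [ ] router.yaml                              
       [ ] package.json                             
       [x] .gitignore                               
       [ ] client.h                                 
     [-] components/                                
       [x] tsconfig.json                            
       [x] main.toml                                
       [ ] LICENSE                                  
       [ ] LICENSE                                  
     [ ] database.md                                
     [-] bin/                                       
       [x] server.css                               
       [ ] test.ts                                  
       [x] auth.py                                  
       [ ] database.ts                              


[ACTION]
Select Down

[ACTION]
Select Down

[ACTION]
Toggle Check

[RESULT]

 [-] project/                                       
   [-] tools/                                       
     [-] src/                                       
       [ ] logger.html                              
       [x] server.py                                
       [ ] config.js                                
>      [x] test.js                                  
     [ ] tsconfig.json                              
   [-] bin/                                         
     [-] data/                                      
       [ ] cache.toml                               
       [ ] router.yaml                              
       [ ] package.json                             
       [x] .gitignore                               
       [ ] client.h                                 
     [-] components/                                
       [x] tsconfig.json                            
       [x] main.toml                                
       [ ] LICENSE                                  
       [ ] LICENSE                                  
     [ ] database.md                                
     [-] bin/                                       
       [x] server.css                               
       [ ] test.ts                                  
       [x] auth.py                                  
       [ ] database.ts                              


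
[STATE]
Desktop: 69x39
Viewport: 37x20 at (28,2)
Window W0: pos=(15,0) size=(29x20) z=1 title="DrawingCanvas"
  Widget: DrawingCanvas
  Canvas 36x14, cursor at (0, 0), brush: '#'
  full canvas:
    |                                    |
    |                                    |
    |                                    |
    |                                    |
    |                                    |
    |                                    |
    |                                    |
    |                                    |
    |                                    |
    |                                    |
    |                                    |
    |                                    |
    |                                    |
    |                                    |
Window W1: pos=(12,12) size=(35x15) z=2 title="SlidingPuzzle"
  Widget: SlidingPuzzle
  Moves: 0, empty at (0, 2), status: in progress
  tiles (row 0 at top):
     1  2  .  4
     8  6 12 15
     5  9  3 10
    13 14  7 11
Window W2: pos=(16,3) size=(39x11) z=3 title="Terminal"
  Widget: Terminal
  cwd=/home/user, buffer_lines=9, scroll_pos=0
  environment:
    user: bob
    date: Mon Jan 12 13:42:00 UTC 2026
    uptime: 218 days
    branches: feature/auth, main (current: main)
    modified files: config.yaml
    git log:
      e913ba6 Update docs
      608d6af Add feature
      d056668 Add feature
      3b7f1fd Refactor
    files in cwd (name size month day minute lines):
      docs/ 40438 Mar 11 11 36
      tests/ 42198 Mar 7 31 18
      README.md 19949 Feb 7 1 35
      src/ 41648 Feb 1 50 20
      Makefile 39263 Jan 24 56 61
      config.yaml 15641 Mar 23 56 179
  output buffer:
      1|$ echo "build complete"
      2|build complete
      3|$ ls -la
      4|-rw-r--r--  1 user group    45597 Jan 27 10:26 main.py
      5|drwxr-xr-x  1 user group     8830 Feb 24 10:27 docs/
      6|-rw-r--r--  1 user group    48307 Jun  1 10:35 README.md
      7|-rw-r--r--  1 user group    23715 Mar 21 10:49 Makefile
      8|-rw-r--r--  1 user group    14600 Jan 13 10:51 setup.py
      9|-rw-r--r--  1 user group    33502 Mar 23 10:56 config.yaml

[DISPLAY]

───────────────┨                     
━━━━━━━━━━━━━━━━━━━━━━━━━━┓          
                          ┃          
──────────────────────────┨          
ld complete"              ┃          
ete                       ┃          
                          ┃          
 1 user group    45597 Jan┃          
 1 user group     8830 Feb┃          
 1 user group    48307 Jun┃          
 1 user group    23715 Mar┃          
━━━━━━━━━━━━━━━━━━━━━━━━━━┛          
──────────────────┨                  
┬────┐            ┃                  
│  4 │            ┃                  
┼────┤            ┃                  
│ 15 │            ┃                  
┼────┤            ┃                  
│ 10 │            ┃                  
┼────┤            ┃                  


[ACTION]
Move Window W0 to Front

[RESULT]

───────────────┨                     
               ┃━━━━━━━━━━┓          
               ┃          ┃          
               ┃──────────┨          
               ┃          ┃          
               ┃          ┃          
               ┃          ┃          
               ┃ 45597 Jan┃          
               ┃  8830 Feb┃          
               ┃ 48307 Jun┃          
               ┃ 23715 Mar┃          
               ┃━━━━━━━━━━┛          
               ┃──┨                  
               ┃  ┃                  
               ┃  ┃                  
               ┃  ┃                  
               ┃  ┃                  
━━━━━━━━━━━━━━━┛  ┃                  
│ 10 │            ┃                  
┼────┤            ┃                  


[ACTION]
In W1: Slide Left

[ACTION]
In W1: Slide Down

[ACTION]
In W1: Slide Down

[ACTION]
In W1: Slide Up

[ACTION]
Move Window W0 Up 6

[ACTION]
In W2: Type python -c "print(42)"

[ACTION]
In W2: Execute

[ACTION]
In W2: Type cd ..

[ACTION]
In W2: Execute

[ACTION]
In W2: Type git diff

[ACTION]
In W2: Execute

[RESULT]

───────────────┨                     
               ┃━━━━━━━━━━┓          
               ┃          ┃          
               ┃──────────┨          
               ┃.py       ┃          
               ┃          ┃          
               ┃          ┃          
               ┃          ┃          
               ┃          ┃          
               ┃          ┃          
               ┃          ┃          
               ┃━━━━━━━━━━┛          
               ┃──┨                  
               ┃  ┃                  
               ┃  ┃                  
               ┃  ┃                  
               ┃  ┃                  
━━━━━━━━━━━━━━━┛  ┃                  
│ 10 │            ┃                  
┼────┤            ┃                  


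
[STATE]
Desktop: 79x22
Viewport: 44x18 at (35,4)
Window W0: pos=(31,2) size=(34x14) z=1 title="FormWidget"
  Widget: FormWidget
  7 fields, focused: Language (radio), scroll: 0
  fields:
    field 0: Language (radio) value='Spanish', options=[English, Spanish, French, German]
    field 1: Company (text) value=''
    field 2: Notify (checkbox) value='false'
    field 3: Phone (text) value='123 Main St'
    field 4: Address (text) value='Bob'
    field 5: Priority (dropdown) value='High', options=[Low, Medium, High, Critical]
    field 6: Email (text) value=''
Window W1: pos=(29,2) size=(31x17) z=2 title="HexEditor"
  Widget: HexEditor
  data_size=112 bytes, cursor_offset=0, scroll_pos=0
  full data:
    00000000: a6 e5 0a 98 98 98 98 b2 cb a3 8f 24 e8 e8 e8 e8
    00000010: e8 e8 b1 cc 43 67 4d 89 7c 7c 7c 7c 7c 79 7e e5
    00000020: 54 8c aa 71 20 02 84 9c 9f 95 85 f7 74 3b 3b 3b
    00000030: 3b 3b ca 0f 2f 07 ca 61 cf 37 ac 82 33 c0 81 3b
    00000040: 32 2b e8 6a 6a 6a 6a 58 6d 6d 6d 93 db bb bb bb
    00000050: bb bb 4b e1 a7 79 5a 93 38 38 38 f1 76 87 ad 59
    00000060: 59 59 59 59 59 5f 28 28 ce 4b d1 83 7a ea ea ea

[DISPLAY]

────────────────────────┨────┨              
000  A6 e5 0a 98 98 98 9┃●) S┃              
010  e8 e8 b1 cc 43 67 4┃   ]┃              
020  54 8c aa 71 20 02 8┃    ┃              
030  3b 3b ca 0f 2f 07 c┃   ]┃              
040  32 2b e8 6a 6a 6a 6┃   ]┃              
050  bb bb 4b e1 a7 79 5┃  ▼]┃              
060  59 59 59 59 59 5f 2┃   ]┃              
                        ┃    ┃              
                        ┃    ┃              
                        ┃    ┃              
                        ┃━━━━┛              
                        ┃                   
                        ┃                   
━━━━━━━━━━━━━━━━━━━━━━━━┛                   
                                            
                                            
                                            


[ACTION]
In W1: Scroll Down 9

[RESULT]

────────────────────────┨────┨              
060  59 59 59 59 59 5f 2┃●) S┃              
                        ┃   ]┃              
                        ┃    ┃              
                        ┃   ]┃              
                        ┃   ]┃              
                        ┃  ▼]┃              
                        ┃   ]┃              
                        ┃    ┃              
                        ┃    ┃              
                        ┃    ┃              
                        ┃━━━━┛              
                        ┃                   
                        ┃                   
━━━━━━━━━━━━━━━━━━━━━━━━┛                   
                                            
                                            
                                            


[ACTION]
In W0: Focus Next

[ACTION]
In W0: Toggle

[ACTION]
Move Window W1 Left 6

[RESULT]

──────────────────┨──────────┨              
9 59 59 59 59 5f 2┃ish  (●) S┃              
                  ┃         ]┃              
                  ┃          ┃              
                  ┃n St     ]┃              
                  ┃         ]┃              
                  ┃        ▼]┃              
                  ┃         ]┃              
                  ┃          ┃              
                  ┃          ┃              
                  ┃          ┃              
                  ┃━━━━━━━━━━┛              
                  ┃                         
                  ┃                         
━━━━━━━━━━━━━━━━━━┛                         
                                            
                                            
                                            


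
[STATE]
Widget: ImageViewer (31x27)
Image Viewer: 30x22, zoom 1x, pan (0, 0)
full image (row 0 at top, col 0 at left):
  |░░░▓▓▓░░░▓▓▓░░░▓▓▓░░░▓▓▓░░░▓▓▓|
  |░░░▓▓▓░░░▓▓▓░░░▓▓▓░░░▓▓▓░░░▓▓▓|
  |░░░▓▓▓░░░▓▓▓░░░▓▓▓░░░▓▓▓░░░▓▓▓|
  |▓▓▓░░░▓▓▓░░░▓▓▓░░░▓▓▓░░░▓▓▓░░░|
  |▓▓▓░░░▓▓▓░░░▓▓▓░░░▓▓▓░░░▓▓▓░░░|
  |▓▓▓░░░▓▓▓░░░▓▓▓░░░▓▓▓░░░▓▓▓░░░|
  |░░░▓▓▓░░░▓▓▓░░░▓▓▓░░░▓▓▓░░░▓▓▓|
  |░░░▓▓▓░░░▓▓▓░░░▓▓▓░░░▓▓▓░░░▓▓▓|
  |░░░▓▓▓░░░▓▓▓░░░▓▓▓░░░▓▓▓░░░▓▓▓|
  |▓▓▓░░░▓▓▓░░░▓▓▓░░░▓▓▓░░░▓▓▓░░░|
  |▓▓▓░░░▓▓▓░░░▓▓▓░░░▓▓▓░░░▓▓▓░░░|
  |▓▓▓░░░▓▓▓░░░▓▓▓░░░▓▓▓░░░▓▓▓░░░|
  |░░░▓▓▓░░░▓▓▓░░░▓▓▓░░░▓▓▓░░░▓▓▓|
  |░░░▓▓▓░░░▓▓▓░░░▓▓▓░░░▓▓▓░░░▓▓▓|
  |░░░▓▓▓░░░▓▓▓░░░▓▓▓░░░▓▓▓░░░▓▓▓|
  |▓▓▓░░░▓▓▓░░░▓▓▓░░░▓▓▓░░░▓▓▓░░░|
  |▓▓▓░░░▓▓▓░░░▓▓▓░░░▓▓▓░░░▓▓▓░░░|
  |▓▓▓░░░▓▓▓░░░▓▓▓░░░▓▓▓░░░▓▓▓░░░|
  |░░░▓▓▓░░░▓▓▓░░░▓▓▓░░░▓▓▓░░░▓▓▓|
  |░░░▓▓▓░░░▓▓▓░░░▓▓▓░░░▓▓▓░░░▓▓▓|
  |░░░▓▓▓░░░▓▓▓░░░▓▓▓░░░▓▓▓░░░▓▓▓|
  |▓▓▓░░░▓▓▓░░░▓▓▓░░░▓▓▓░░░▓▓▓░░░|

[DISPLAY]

░░░▓▓▓░░░▓▓▓░░░▓▓▓░░░▓▓▓░░░▓▓▓ 
░░░▓▓▓░░░▓▓▓░░░▓▓▓░░░▓▓▓░░░▓▓▓ 
░░░▓▓▓░░░▓▓▓░░░▓▓▓░░░▓▓▓░░░▓▓▓ 
▓▓▓░░░▓▓▓░░░▓▓▓░░░▓▓▓░░░▓▓▓░░░ 
▓▓▓░░░▓▓▓░░░▓▓▓░░░▓▓▓░░░▓▓▓░░░ 
▓▓▓░░░▓▓▓░░░▓▓▓░░░▓▓▓░░░▓▓▓░░░ 
░░░▓▓▓░░░▓▓▓░░░▓▓▓░░░▓▓▓░░░▓▓▓ 
░░░▓▓▓░░░▓▓▓░░░▓▓▓░░░▓▓▓░░░▓▓▓ 
░░░▓▓▓░░░▓▓▓░░░▓▓▓░░░▓▓▓░░░▓▓▓ 
▓▓▓░░░▓▓▓░░░▓▓▓░░░▓▓▓░░░▓▓▓░░░ 
▓▓▓░░░▓▓▓░░░▓▓▓░░░▓▓▓░░░▓▓▓░░░ 
▓▓▓░░░▓▓▓░░░▓▓▓░░░▓▓▓░░░▓▓▓░░░ 
░░░▓▓▓░░░▓▓▓░░░▓▓▓░░░▓▓▓░░░▓▓▓ 
░░░▓▓▓░░░▓▓▓░░░▓▓▓░░░▓▓▓░░░▓▓▓ 
░░░▓▓▓░░░▓▓▓░░░▓▓▓░░░▓▓▓░░░▓▓▓ 
▓▓▓░░░▓▓▓░░░▓▓▓░░░▓▓▓░░░▓▓▓░░░ 
▓▓▓░░░▓▓▓░░░▓▓▓░░░▓▓▓░░░▓▓▓░░░ 
▓▓▓░░░▓▓▓░░░▓▓▓░░░▓▓▓░░░▓▓▓░░░ 
░░░▓▓▓░░░▓▓▓░░░▓▓▓░░░▓▓▓░░░▓▓▓ 
░░░▓▓▓░░░▓▓▓░░░▓▓▓░░░▓▓▓░░░▓▓▓ 
░░░▓▓▓░░░▓▓▓░░░▓▓▓░░░▓▓▓░░░▓▓▓ 
▓▓▓░░░▓▓▓░░░▓▓▓░░░▓▓▓░░░▓▓▓░░░ 
                               
                               
                               
                               
                               


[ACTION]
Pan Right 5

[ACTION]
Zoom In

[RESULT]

░▓▓▓▓▓▓░░░░░░▓▓▓▓▓▓░░░░░░▓▓▓▓▓▓
░▓▓▓▓▓▓░░░░░░▓▓▓▓▓▓░░░░░░▓▓▓▓▓▓
░▓▓▓▓▓▓░░░░░░▓▓▓▓▓▓░░░░░░▓▓▓▓▓▓
░▓▓▓▓▓▓░░░░░░▓▓▓▓▓▓░░░░░░▓▓▓▓▓▓
░▓▓▓▓▓▓░░░░░░▓▓▓▓▓▓░░░░░░▓▓▓▓▓▓
░▓▓▓▓▓▓░░░░░░▓▓▓▓▓▓░░░░░░▓▓▓▓▓▓
▓░░░░░░▓▓▓▓▓▓░░░░░░▓▓▓▓▓▓░░░░░░
▓░░░░░░▓▓▓▓▓▓░░░░░░▓▓▓▓▓▓░░░░░░
▓░░░░░░▓▓▓▓▓▓░░░░░░▓▓▓▓▓▓░░░░░░
▓░░░░░░▓▓▓▓▓▓░░░░░░▓▓▓▓▓▓░░░░░░
▓░░░░░░▓▓▓▓▓▓░░░░░░▓▓▓▓▓▓░░░░░░
▓░░░░░░▓▓▓▓▓▓░░░░░░▓▓▓▓▓▓░░░░░░
░▓▓▓▓▓▓░░░░░░▓▓▓▓▓▓░░░░░░▓▓▓▓▓▓
░▓▓▓▓▓▓░░░░░░▓▓▓▓▓▓░░░░░░▓▓▓▓▓▓
░▓▓▓▓▓▓░░░░░░▓▓▓▓▓▓░░░░░░▓▓▓▓▓▓
░▓▓▓▓▓▓░░░░░░▓▓▓▓▓▓░░░░░░▓▓▓▓▓▓
░▓▓▓▓▓▓░░░░░░▓▓▓▓▓▓░░░░░░▓▓▓▓▓▓
░▓▓▓▓▓▓░░░░░░▓▓▓▓▓▓░░░░░░▓▓▓▓▓▓
▓░░░░░░▓▓▓▓▓▓░░░░░░▓▓▓▓▓▓░░░░░░
▓░░░░░░▓▓▓▓▓▓░░░░░░▓▓▓▓▓▓░░░░░░
▓░░░░░░▓▓▓▓▓▓░░░░░░▓▓▓▓▓▓░░░░░░
▓░░░░░░▓▓▓▓▓▓░░░░░░▓▓▓▓▓▓░░░░░░
▓░░░░░░▓▓▓▓▓▓░░░░░░▓▓▓▓▓▓░░░░░░
▓░░░░░░▓▓▓▓▓▓░░░░░░▓▓▓▓▓▓░░░░░░
░▓▓▓▓▓▓░░░░░░▓▓▓▓▓▓░░░░░░▓▓▓▓▓▓
░▓▓▓▓▓▓░░░░░░▓▓▓▓▓▓░░░░░░▓▓▓▓▓▓
░▓▓▓▓▓▓░░░░░░▓▓▓▓▓▓░░░░░░▓▓▓▓▓▓


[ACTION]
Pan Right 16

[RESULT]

▓▓▓░░░░░░▓▓▓▓▓▓░░░░░░▓▓▓▓▓▓░░░░
▓▓▓░░░░░░▓▓▓▓▓▓░░░░░░▓▓▓▓▓▓░░░░
▓▓▓░░░░░░▓▓▓▓▓▓░░░░░░▓▓▓▓▓▓░░░░
▓▓▓░░░░░░▓▓▓▓▓▓░░░░░░▓▓▓▓▓▓░░░░
▓▓▓░░░░░░▓▓▓▓▓▓░░░░░░▓▓▓▓▓▓░░░░
▓▓▓░░░░░░▓▓▓▓▓▓░░░░░░▓▓▓▓▓▓░░░░
░░░▓▓▓▓▓▓░░░░░░▓▓▓▓▓▓░░░░░░▓▓▓▓
░░░▓▓▓▓▓▓░░░░░░▓▓▓▓▓▓░░░░░░▓▓▓▓
░░░▓▓▓▓▓▓░░░░░░▓▓▓▓▓▓░░░░░░▓▓▓▓
░░░▓▓▓▓▓▓░░░░░░▓▓▓▓▓▓░░░░░░▓▓▓▓
░░░▓▓▓▓▓▓░░░░░░▓▓▓▓▓▓░░░░░░▓▓▓▓
░░░▓▓▓▓▓▓░░░░░░▓▓▓▓▓▓░░░░░░▓▓▓▓
▓▓▓░░░░░░▓▓▓▓▓▓░░░░░░▓▓▓▓▓▓░░░░
▓▓▓░░░░░░▓▓▓▓▓▓░░░░░░▓▓▓▓▓▓░░░░
▓▓▓░░░░░░▓▓▓▓▓▓░░░░░░▓▓▓▓▓▓░░░░
▓▓▓░░░░░░▓▓▓▓▓▓░░░░░░▓▓▓▓▓▓░░░░
▓▓▓░░░░░░▓▓▓▓▓▓░░░░░░▓▓▓▓▓▓░░░░
▓▓▓░░░░░░▓▓▓▓▓▓░░░░░░▓▓▓▓▓▓░░░░
░░░▓▓▓▓▓▓░░░░░░▓▓▓▓▓▓░░░░░░▓▓▓▓
░░░▓▓▓▓▓▓░░░░░░▓▓▓▓▓▓░░░░░░▓▓▓▓
░░░▓▓▓▓▓▓░░░░░░▓▓▓▓▓▓░░░░░░▓▓▓▓
░░░▓▓▓▓▓▓░░░░░░▓▓▓▓▓▓░░░░░░▓▓▓▓
░░░▓▓▓▓▓▓░░░░░░▓▓▓▓▓▓░░░░░░▓▓▓▓
░░░▓▓▓▓▓▓░░░░░░▓▓▓▓▓▓░░░░░░▓▓▓▓
▓▓▓░░░░░░▓▓▓▓▓▓░░░░░░▓▓▓▓▓▓░░░░
▓▓▓░░░░░░▓▓▓▓▓▓░░░░░░▓▓▓▓▓▓░░░░
▓▓▓░░░░░░▓▓▓▓▓▓░░░░░░▓▓▓▓▓▓░░░░


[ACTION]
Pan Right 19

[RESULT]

░░▓▓▓▓▓▓░░░░░░▓▓▓▓▓▓           
░░▓▓▓▓▓▓░░░░░░▓▓▓▓▓▓           
░░▓▓▓▓▓▓░░░░░░▓▓▓▓▓▓           
░░▓▓▓▓▓▓░░░░░░▓▓▓▓▓▓           
░░▓▓▓▓▓▓░░░░░░▓▓▓▓▓▓           
░░▓▓▓▓▓▓░░░░░░▓▓▓▓▓▓           
▓▓░░░░░░▓▓▓▓▓▓░░░░░░           
▓▓░░░░░░▓▓▓▓▓▓░░░░░░           
▓▓░░░░░░▓▓▓▓▓▓░░░░░░           
▓▓░░░░░░▓▓▓▓▓▓░░░░░░           
▓▓░░░░░░▓▓▓▓▓▓░░░░░░           
▓▓░░░░░░▓▓▓▓▓▓░░░░░░           
░░▓▓▓▓▓▓░░░░░░▓▓▓▓▓▓           
░░▓▓▓▓▓▓░░░░░░▓▓▓▓▓▓           
░░▓▓▓▓▓▓░░░░░░▓▓▓▓▓▓           
░░▓▓▓▓▓▓░░░░░░▓▓▓▓▓▓           
░░▓▓▓▓▓▓░░░░░░▓▓▓▓▓▓           
░░▓▓▓▓▓▓░░░░░░▓▓▓▓▓▓           
▓▓░░░░░░▓▓▓▓▓▓░░░░░░           
▓▓░░░░░░▓▓▓▓▓▓░░░░░░           
▓▓░░░░░░▓▓▓▓▓▓░░░░░░           
▓▓░░░░░░▓▓▓▓▓▓░░░░░░           
▓▓░░░░░░▓▓▓▓▓▓░░░░░░           
▓▓░░░░░░▓▓▓▓▓▓░░░░░░           
░░▓▓▓▓▓▓░░░░░░▓▓▓▓▓▓           
░░▓▓▓▓▓▓░░░░░░▓▓▓▓▓▓           
░░▓▓▓▓▓▓░░░░░░▓▓▓▓▓▓           


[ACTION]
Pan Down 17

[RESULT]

░░▓▓▓▓▓▓░░░░░░▓▓▓▓▓▓           
▓▓░░░░░░▓▓▓▓▓▓░░░░░░           
▓▓░░░░░░▓▓▓▓▓▓░░░░░░           
▓▓░░░░░░▓▓▓▓▓▓░░░░░░           
▓▓░░░░░░▓▓▓▓▓▓░░░░░░           
▓▓░░░░░░▓▓▓▓▓▓░░░░░░           
▓▓░░░░░░▓▓▓▓▓▓░░░░░░           
░░▓▓▓▓▓▓░░░░░░▓▓▓▓▓▓           
░░▓▓▓▓▓▓░░░░░░▓▓▓▓▓▓           
░░▓▓▓▓▓▓░░░░░░▓▓▓▓▓▓           
░░▓▓▓▓▓▓░░░░░░▓▓▓▓▓▓           
░░▓▓▓▓▓▓░░░░░░▓▓▓▓▓▓           
░░▓▓▓▓▓▓░░░░░░▓▓▓▓▓▓           
▓▓░░░░░░▓▓▓▓▓▓░░░░░░           
▓▓░░░░░░▓▓▓▓▓▓░░░░░░           
▓▓░░░░░░▓▓▓▓▓▓░░░░░░           
▓▓░░░░░░▓▓▓▓▓▓░░░░░░           
▓▓░░░░░░▓▓▓▓▓▓░░░░░░           
▓▓░░░░░░▓▓▓▓▓▓░░░░░░           
░░▓▓▓▓▓▓░░░░░░▓▓▓▓▓▓           
░░▓▓▓▓▓▓░░░░░░▓▓▓▓▓▓           
░░▓▓▓▓▓▓░░░░░░▓▓▓▓▓▓           
░░▓▓▓▓▓▓░░░░░░▓▓▓▓▓▓           
░░▓▓▓▓▓▓░░░░░░▓▓▓▓▓▓           
░░▓▓▓▓▓▓░░░░░░▓▓▓▓▓▓           
▓▓░░░░░░▓▓▓▓▓▓░░░░░░           
▓▓░░░░░░▓▓▓▓▓▓░░░░░░           


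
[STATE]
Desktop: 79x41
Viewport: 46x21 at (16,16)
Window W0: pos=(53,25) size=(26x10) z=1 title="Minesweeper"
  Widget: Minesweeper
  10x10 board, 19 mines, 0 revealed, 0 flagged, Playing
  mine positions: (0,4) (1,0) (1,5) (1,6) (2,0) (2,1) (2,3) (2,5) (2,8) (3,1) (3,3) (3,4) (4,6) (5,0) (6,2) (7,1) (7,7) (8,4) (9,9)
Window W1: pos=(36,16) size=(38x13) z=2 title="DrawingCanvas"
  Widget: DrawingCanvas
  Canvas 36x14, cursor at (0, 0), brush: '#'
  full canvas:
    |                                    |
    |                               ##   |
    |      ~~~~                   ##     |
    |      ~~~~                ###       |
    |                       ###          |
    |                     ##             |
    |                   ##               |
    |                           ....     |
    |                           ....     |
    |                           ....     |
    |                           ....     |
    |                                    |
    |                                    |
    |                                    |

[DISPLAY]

                    ┏━━━━━━━━━━━━━━━━━━━━━━━━━
                    ┃ DrawingCanvas           
                    ┠─────────────────────────
                    ┃+                        
                    ┃                         
                    ┃      ~~~~               
                    ┃      ~~~~               
                    ┃                       ##
                    ┃                     ##  
                    ┃                   ##    
                    ┃                         
                    ┃                         
                    ┗━━━━━━━━━━━━━━━━━━━━━━━━━
                                     ┃■■■■■■■■
                                     ┃■■■■■■■■
                                     ┃■■■■■■■■
                                     ┃■■■■■■■■
                                     ┃■■■■■■■■
                                     ┗━━━━━━━━
                                              
                                              


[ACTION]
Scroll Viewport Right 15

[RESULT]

     ┏━━━━━━━━━━━━━━━━━━━━━━━━━━━━━━━━━━━━┓   
     ┃ DrawingCanvas                      ┃   
     ┠────────────────────────────────────┨   
     ┃+                                   ┃   
     ┃                               ##   ┃   
     ┃      ~~~~                   ##     ┃   
     ┃      ~~~~                ###       ┃   
     ┃                       ###          ┃   
     ┃                     ##             ┃   
     ┃                   ##               ┃━━━
     ┃                           ....     ┃   
     ┃                           ....     ┃───
     ┗━━━━━━━━━━━━━━━━━━━━━━━━━━━━━━━━━━━━┛   
                      ┃■■■■■■■■■■             
                      ┃■■■■■■■■■■             
                      ┃■■■■■■■■■■             
                      ┃■■■■■■■■■■             
                      ┃■■■■■■■■■■             
                      ┗━━━━━━━━━━━━━━━━━━━━━━━
                                              
                                              


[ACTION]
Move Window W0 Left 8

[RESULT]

     ┏━━━━━━━━━━━━━━━━━━━━━━━━━━━━━━━━━━━━┓   
     ┃ DrawingCanvas                      ┃   
     ┠────────────────────────────────────┨   
     ┃+                                   ┃   
     ┃                               ##   ┃   
     ┃      ~~~~                   ##     ┃   
     ┃      ~~~~                ###       ┃   
     ┃                       ###          ┃   
     ┃                     ##             ┃   
     ┃                   ##               ┃   
     ┃                           ....     ┃   
     ┃                           ....     ┃   
     ┗━━━━━━━━━━━━━━━━━━━━━━━━━━━━━━━━━━━━┛   
              ┃■■■■■■■■■■              ┃      
              ┃■■■■■■■■■■              ┃      
              ┃■■■■■■■■■■              ┃      
              ┃■■■■■■■■■■              ┃      
              ┃■■■■■■■■■■              ┃      
              ┗━━━━━━━━━━━━━━━━━━━━━━━━┛      
                                              
                                              


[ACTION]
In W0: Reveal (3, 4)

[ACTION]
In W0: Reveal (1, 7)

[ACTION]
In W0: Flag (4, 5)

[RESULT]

     ┏━━━━━━━━━━━━━━━━━━━━━━━━━━━━━━━━━━━━┓   
     ┃ DrawingCanvas                      ┃   
     ┠────────────────────────────────────┨   
     ┃+                                   ┃   
     ┃                               ##   ┃   
     ┃      ~~~~                   ##     ┃   
     ┃      ~~~~                ###       ┃   
     ┃                       ###          ┃   
     ┃                     ##             ┃   
     ┃                   ##               ┃   
     ┃                           ....     ┃   
     ┃                           ....     ┃   
     ┗━━━━━━━━━━━━━━━━━━━━━━━━━━━━━━━━━━━━┛   
              ┃✹■■■■✹✹■■■              ┃      
              ┃✹✹■✹■✹■■✹■              ┃      
              ┃■✹■✹✹■■■■■              ┃      
              ┃■■■■■■✹■■■              ┃      
              ┃✹■■■■■■■■■              ┃      
              ┗━━━━━━━━━━━━━━━━━━━━━━━━┛      
                                              
                                              


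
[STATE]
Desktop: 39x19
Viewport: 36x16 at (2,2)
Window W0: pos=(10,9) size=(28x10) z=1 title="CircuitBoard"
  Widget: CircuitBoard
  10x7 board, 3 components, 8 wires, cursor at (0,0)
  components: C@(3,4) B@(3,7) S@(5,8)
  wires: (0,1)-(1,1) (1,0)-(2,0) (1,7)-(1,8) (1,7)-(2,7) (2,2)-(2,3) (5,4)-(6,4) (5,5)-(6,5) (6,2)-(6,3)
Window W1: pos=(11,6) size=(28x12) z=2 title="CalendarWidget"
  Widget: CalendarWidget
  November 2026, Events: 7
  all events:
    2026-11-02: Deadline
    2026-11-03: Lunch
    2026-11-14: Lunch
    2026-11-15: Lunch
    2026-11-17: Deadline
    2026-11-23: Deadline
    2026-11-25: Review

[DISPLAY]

                                    
                                    
                                    
                                    
         ┏━━━━━━━━━━━━━━━━━━━━━━━━━━
         ┃ CalendarWidget           
         ┠──────────────────────────
        ┏┃      November 2026       
        ┃┃Mo Tu We Th Fr Sa Su      
        ┠┃                   1      
        ┃┃ 2*  3*  4  5  6  7  8    
        ┃┃ 9 10 11 12 13 14* 15*    
        ┃┃16 17* 18 19 20 21 22     
        ┃┃23* 24 25* 26 27 28 29    
        ┃┃30                        
        ┃┗━━━━━━━━━━━━━━━━━━━━━━━━━━


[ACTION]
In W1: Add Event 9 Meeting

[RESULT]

                                    
                                    
                                    
                                    
         ┏━━━━━━━━━━━━━━━━━━━━━━━━━━
         ┃ CalendarWidget           
         ┠──────────────────────────
        ┏┃      November 2026       
        ┃┃Mo Tu We Th Fr Sa Su      
        ┠┃                   1      
        ┃┃ 2*  3*  4  5  6  7  8    
        ┃┃ 9* 10 11 12 13 14* 15*   
        ┃┃16 17* 18 19 20 21 22     
        ┃┃23* 24 25* 26 27 28 29    
        ┃┃30                        
        ┃┗━━━━━━━━━━━━━━━━━━━━━━━━━━


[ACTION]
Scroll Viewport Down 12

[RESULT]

                                    
                                    
                                    
         ┏━━━━━━━━━━━━━━━━━━━━━━━━━━
         ┃ CalendarWidget           
         ┠──────────────────────────
        ┏┃      November 2026       
        ┃┃Mo Tu We Th Fr Sa Su      
        ┠┃                   1      
        ┃┃ 2*  3*  4  5  6  7  8    
        ┃┃ 9* 10 11 12 13 14* 15*   
        ┃┃16 17* 18 19 20 21 22     
        ┃┃23* 24 25* 26 27 28 29    
        ┃┃30                        
        ┃┗━━━━━━━━━━━━━━━━━━━━━━━━━━
        ┗━━━━━━━━━━━━━━━━━━━━━━━━━━┛


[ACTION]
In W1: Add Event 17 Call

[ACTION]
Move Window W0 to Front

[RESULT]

                                    
                                    
                                    
         ┏━━━━━━━━━━━━━━━━━━━━━━━━━━
         ┃ CalendarWidget           
         ┠──────────────────────────
        ┏━━━━━━━━━━━━━━━━━━━━━━━━━━┓
        ┃ CircuitBoard             ┃
        ┠──────────────────────────┨
        ┃   0 1 2 3 4 5 6 7 8 9    ┃
        ┃0  [.]  ·                 ┃
        ┃        │                 ┃
        ┃1   ·   ·                 ┃
        ┃    │                     ┃
        ┃2   ·       · ─ ·         ┃
        ┗━━━━━━━━━━━━━━━━━━━━━━━━━━┛
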